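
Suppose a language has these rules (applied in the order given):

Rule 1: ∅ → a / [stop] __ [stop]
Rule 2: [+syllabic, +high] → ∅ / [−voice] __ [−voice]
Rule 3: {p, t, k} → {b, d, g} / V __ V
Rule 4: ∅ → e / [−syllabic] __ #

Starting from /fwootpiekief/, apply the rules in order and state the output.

fwoodabiegiefe

Rule 1 (stop-cluster a-epenthesis): /t/ and /p/ form a stop–stop cluster, so [a] is inserted between them. /fwootpiekief/ → fwootapiekief.
Rule 2 (high vowel syncope): no segment meets the environment; /fwootapiekief/ is unchanged.
Rule 3 (intervocalic voicing): /t/ is a voiceless stop between vowels /o/ and /a/, so it voices to [d]. /p/ is a voiceless stop between vowels /a/ and /i/, so it voices to [b]. /k/ is a voiceless stop between vowels /e/ and /i/, so it voices to [g]. /fwootapiekief/ → fwoodabiegief.
Rule 4 (final e-epenthesis): the form ends in the consonant /f/, so [e] is inserted word-finally. /fwoodabiegief/ → fwoodabiegiefe.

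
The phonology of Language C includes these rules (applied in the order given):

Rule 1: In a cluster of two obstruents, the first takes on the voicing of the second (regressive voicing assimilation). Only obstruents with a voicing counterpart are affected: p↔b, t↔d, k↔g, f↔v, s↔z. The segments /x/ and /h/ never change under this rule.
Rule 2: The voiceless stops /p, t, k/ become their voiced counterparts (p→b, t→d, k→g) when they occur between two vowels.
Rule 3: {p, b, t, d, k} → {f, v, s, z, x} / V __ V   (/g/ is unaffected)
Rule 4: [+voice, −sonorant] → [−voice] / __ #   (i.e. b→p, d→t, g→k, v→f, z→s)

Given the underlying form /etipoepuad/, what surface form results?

ezivoevuat

Rule 1 (regressive voicing assimilation): no segment meets the environment; /etipoepuad/ is unchanged.
Rule 2 (intervocalic voicing): /t/ is a voiceless stop between vowels /e/ and /i/, so it voices to [d]. /p/ is a voiceless stop between vowels /i/ and /o/, so it voices to [b]. /p/ is a voiceless stop between vowels /e/ and /u/, so it voices to [b]. /etipoepuad/ → ediboebuad.
Rule 3 (intervocalic spirantization): /d/ is a stop between vowels /e/ and /i/, so it spirantizes to the fricative [z]. /b/ is a stop between vowels /i/ and /o/, so it spirantizes to the fricative [v]. /b/ is a stop between vowels /e/ and /u/, so it spirantizes to the fricative [v]. /ediboebuad/ → ezivoevuad.
Rule 4 (final devoicing): /d/ is a voiced obstruent in word-final position, so it devoices to [t]. /ezivoevuad/ → ezivoevuat.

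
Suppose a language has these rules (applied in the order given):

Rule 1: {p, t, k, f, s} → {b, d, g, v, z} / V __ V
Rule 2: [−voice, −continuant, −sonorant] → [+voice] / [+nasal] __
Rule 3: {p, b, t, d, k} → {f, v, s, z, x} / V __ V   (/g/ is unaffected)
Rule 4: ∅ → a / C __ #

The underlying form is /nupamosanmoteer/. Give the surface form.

Rule 1 (intervocalic voicing): /p/ is a voiceless obstruent between vowels /u/ and /a/, so it voices to [b]. /s/ is a voiceless obstruent between vowels /o/ and /a/, so it voices to [z]. /t/ is a voiceless obstruent between vowels /o/ and /e/, so it voices to [d]. /nupamosanmoteer/ → nubamozanmodeer.
Rule 2 (post-nasal voicing): no segment meets the environment; /nubamozanmodeer/ is unchanged.
Rule 3 (intervocalic spirantization): /b/ is a stop between vowels /u/ and /a/, so it spirantizes to the fricative [v]. /d/ is a stop between vowels /o/ and /e/, so it spirantizes to the fricative [z]. /nubamozanmodeer/ → nuvamozanmozeer.
Rule 4 (final a-epenthesis): the form ends in the consonant /r/, so [a] is inserted word-finally. /nuvamozanmozeer/ → nuvamozanmozeera.

nuvamozanmozeera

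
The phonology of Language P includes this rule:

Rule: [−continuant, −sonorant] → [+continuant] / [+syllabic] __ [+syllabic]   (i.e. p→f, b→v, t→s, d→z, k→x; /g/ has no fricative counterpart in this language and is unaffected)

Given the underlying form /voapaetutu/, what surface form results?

/p/ is a stop between vowels /a/ and /a/, so it spirantizes to the fricative [f].
/t/ is a stop between vowels /e/ and /u/, so it spirantizes to the fricative [s].
/t/ is a stop between vowels /u/ and /u/, so it spirantizes to the fricative [s].
Surface form: [voafaesusu].

voafaesusu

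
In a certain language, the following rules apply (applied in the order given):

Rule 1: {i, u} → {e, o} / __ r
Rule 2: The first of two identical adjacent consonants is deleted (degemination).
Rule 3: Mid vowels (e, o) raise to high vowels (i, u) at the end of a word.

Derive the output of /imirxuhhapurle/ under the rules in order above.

imerxuhaporli

Rule 1 (pre-rhotic lowering): /i/ is a high vowel immediately before /r/, so it lowers to [e]. /u/ is a high vowel immediately before /r/, so it lowers to [o]. /imirxuhhapurle/ → imerxuhhaporle.
Rule 2 (degemination): /hh/ is a geminate; the first /h/ deletes. /imerxuhhaporle/ → imerxuhaporle.
Rule 3 (final vowel raising): /e/ is a mid vowel in word-final position, so it raises to [i]. /imerxuhaporle/ → imerxuhaporli.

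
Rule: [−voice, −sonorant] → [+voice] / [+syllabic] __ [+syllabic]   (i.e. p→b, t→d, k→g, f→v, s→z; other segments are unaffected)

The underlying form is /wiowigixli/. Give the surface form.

wiowigixli

No segment of /wiowigixli/ meets the structural description of the rule, so the form surfaces unchanged.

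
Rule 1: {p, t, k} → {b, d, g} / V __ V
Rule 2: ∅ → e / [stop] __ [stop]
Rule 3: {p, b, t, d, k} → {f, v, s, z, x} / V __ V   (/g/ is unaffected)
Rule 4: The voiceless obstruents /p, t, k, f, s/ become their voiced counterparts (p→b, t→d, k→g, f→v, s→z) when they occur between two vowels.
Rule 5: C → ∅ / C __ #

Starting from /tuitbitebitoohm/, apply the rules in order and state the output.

Rule 1 (intervocalic voicing): /t/ is a voiceless stop between vowels /i/ and /e/, so it voices to [d]. /t/ is a voiceless stop between vowels /i/ and /o/, so it voices to [d]. /tuitbitebitoohm/ → tuitbidebidoohm.
Rule 2 (stop-cluster e-epenthesis): /t/ and /b/ form a stop–stop cluster, so [e] is inserted between them. /tuitbidebidoohm/ → tuitebidebidoohm.
Rule 3 (intervocalic spirantization): /t/ is a stop between vowels /i/ and /e/, so it spirantizes to the fricative [s]. /b/ is a stop between vowels /e/ and /i/, so it spirantizes to the fricative [v]. /d/ is a stop between vowels /i/ and /e/, so it spirantizes to the fricative [z]. /b/ is a stop between vowels /e/ and /i/, so it spirantizes to the fricative [v]. /d/ is a stop between vowels /i/ and /o/, so it spirantizes to the fricative [z]. /tuitebidebidoohm/ → tuisevizevizoohm.
Rule 4 (intervocalic voicing): /s/ is a voiceless obstruent between vowels /i/ and /e/, so it voices to [z]. /tuisevizevizoohm/ → tuizevizevizoohm.
Rule 5 (final cluster simplification): /m/ is the second consonant of a word-final cluster /hm/, so it deletes. /tuizevizevizoohm/ → tuizevizevizooh.

tuizevizevizooh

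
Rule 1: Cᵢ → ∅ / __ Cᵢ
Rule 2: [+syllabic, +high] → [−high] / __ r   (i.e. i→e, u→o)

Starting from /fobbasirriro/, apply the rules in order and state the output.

fobaserero

Rule 1 (degemination): /bb/ is a geminate; the first /b/ deletes. /rr/ is a geminate; the first /r/ deletes. /fobbasirriro/ → fobasiriro.
Rule 2 (pre-rhotic lowering): /i/ is a high vowel immediately before /r/, so it lowers to [e]. /i/ is a high vowel immediately before /r/, so it lowers to [e]. /fobasiriro/ → fobaserero.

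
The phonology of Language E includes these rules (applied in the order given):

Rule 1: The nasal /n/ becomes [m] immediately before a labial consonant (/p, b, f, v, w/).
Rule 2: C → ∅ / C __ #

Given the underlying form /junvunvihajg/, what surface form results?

jumvumvihaj

Rule 1 (nasal place assimilation): /n/ precedes the labial consonant /v/, so it assimilates in place to [m]. /n/ precedes the labial consonant /v/, so it assimilates in place to [m]. /junvunvihajg/ → jumvumvihajg.
Rule 2 (final cluster simplification): /g/ is the second consonant of a word-final cluster /jg/, so it deletes. /jumvumvihajg/ → jumvumvihaj.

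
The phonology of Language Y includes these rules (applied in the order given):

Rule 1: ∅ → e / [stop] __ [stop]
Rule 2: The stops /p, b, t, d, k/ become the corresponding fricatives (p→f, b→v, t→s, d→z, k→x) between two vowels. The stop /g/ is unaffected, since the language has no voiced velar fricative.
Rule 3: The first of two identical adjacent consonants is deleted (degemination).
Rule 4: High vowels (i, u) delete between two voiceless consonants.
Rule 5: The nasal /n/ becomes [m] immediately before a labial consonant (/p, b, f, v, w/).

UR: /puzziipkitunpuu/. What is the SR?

Rule 1 (stop-cluster e-epenthesis): /p/ and /k/ form a stop–stop cluster, so [e] is inserted between them. /puzziipkitunpuu/ → puzziipekitunpuu.
Rule 2 (intervocalic spirantization): /p/ is a stop between vowels /i/ and /e/, so it spirantizes to the fricative [f]. /k/ is a stop between vowels /e/ and /i/, so it spirantizes to the fricative [x]. /t/ is a stop between vowels /i/ and /u/, so it spirantizes to the fricative [s]. /puzziipekitunpuu/ → puzziifexisunpuu.
Rule 3 (degemination): /zz/ is a geminate; the first /z/ deletes. /puzziifexisunpuu/ → puziifexisunpuu.
Rule 4 (high vowel syncope): /i/ is a high vowel flanked by voiceless consonants /x/ and /s/, so it deletes. /puziifexisunpuu/ → puziifexsunpuu.
Rule 5 (nasal place assimilation): /n/ precedes the labial consonant /p/, so it assimilates in place to [m]. /puziifexsunpuu/ → puziifexsumpuu.

puziifexsumpuu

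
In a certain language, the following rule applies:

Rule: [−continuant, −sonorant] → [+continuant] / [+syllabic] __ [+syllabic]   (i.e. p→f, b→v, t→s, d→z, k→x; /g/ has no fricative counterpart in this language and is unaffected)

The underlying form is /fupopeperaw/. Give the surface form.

fufofeferaw

/p/ is a stop between vowels /u/ and /o/, so it spirantizes to the fricative [f].
/p/ is a stop between vowels /o/ and /e/, so it spirantizes to the fricative [f].
/p/ is a stop between vowels /e/ and /e/, so it spirantizes to the fricative [f].
Surface form: [fufofeferaw].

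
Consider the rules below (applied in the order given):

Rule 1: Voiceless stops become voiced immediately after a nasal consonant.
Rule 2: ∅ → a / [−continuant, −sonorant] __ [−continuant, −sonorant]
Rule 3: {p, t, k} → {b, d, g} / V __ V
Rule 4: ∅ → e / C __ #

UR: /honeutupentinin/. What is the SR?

honeudubendinine

Rule 1 (post-nasal voicing): /t/ is a voiceless stop immediately after the nasal /n/, so it voices to [d]. /honeutupentinin/ → honeutupendinin.
Rule 2 (stop-cluster a-epenthesis): no segment meets the environment; /honeutupendinin/ is unchanged.
Rule 3 (intervocalic voicing): /t/ is a voiceless stop between vowels /u/ and /u/, so it voices to [d]. /p/ is a voiceless stop between vowels /u/ and /e/, so it voices to [b]. /honeutupendinin/ → honeudubendinin.
Rule 4 (final e-epenthesis): the form ends in the consonant /n/, so [e] is inserted word-finally. /honeudubendinin/ → honeudubendinine.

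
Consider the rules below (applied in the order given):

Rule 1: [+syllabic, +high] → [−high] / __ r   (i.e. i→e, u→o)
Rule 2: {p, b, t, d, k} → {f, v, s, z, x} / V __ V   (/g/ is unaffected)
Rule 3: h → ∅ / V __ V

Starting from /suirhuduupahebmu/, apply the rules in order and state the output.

Rule 1 (pre-rhotic lowering): /i/ is a high vowel immediately before /r/, so it lowers to [e]. /suirhuduupahebmu/ → suerhuduupahebmu.
Rule 2 (intervocalic spirantization): /d/ is a stop between vowels /u/ and /u/, so it spirantizes to the fricative [z]. /p/ is a stop between vowels /u/ and /a/, so it spirantizes to the fricative [f]. /suerhuduupahebmu/ → suerhuzuufahebmu.
Rule 3 (intervocalic h-deletion): /h/ occurs between vowels /a/ and /e/, so it deletes. /suerhuzuufahebmu/ → suerhuzuufaebmu.

suerhuzuufaebmu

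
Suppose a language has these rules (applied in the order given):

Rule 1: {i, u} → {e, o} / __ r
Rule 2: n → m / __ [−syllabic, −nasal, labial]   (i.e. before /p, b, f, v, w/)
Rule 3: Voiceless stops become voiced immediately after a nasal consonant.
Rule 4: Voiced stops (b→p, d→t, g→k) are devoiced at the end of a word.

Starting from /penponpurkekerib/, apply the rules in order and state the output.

pembomborkekerip

Rule 1 (pre-rhotic lowering): /u/ is a high vowel immediately before /r/, so it lowers to [o]. /penponpurkekerib/ → penponporkekerib.
Rule 2 (nasal place assimilation): /n/ precedes the labial consonant /p/, so it assimilates in place to [m]. /n/ precedes the labial consonant /p/, so it assimilates in place to [m]. /penponporkekerib/ → pempomporkekerib.
Rule 3 (post-nasal voicing): /p/ is a voiceless stop immediately after the nasal /m/, so it voices to [b]. /p/ is a voiceless stop immediately after the nasal /m/, so it voices to [b]. /pempomporkekerib/ → pembomborkekerib.
Rule 4 (final devoicing): /b/ is a voiced stop in word-final position, so it devoices to [p]. /pembomborkekerib/ → pembomborkekerip.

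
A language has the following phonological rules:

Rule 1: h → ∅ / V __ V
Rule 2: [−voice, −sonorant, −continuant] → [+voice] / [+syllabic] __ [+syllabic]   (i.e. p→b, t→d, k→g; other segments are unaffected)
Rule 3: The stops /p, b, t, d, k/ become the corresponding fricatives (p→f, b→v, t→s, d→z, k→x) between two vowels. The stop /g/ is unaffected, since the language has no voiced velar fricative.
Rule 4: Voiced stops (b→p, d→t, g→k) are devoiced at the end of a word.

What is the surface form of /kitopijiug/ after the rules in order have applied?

kizovijiuk

Rule 1 (intervocalic h-deletion): no segment meets the environment; /kitopijiug/ is unchanged.
Rule 2 (intervocalic voicing): /t/ is a voiceless stop between vowels /i/ and /o/, so it voices to [d]. /p/ is a voiceless stop between vowels /o/ and /i/, so it voices to [b]. /kitopijiug/ → kidobijiug.
Rule 3 (intervocalic spirantization): /d/ is a stop between vowels /i/ and /o/, so it spirantizes to the fricative [z]. /b/ is a stop between vowels /o/ and /i/, so it spirantizes to the fricative [v]. /kidobijiug/ → kizovijiug.
Rule 4 (final devoicing): /g/ is a voiced stop in word-final position, so it devoices to [k]. /kizovijiug/ → kizovijiuk.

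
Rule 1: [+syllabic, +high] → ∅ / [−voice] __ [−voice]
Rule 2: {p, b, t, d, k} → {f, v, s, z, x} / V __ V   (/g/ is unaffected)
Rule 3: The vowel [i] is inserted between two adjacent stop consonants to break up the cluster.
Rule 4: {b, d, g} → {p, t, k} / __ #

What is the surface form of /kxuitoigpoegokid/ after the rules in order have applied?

Rule 1 (high vowel syncope): no segment meets the environment; /kxuitoigpoegokid/ is unchanged.
Rule 2 (intervocalic spirantization): /t/ is a stop between vowels /i/ and /o/, so it spirantizes to the fricative [s]. /k/ is a stop between vowels /o/ and /i/, so it spirantizes to the fricative [x]. /kxuitoigpoegokid/ → kxuisoigpoegoxid.
Rule 3 (stop-cluster i-epenthesis): /g/ and /p/ form a stop–stop cluster, so [i] is inserted between them. /kxuisoigpoegoxid/ → kxuisoigipoegoxid.
Rule 4 (final devoicing): /d/ is a voiced stop in word-final position, so it devoices to [t]. /kxuisoigipoegoxid/ → kxuisoigipoegoxit.

kxuisoigipoegoxit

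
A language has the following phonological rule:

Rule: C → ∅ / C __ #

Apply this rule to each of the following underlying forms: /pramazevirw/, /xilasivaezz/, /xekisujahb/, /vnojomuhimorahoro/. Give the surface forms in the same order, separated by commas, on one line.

/pramazevirw/: /w/ is the second consonant of a word-final cluster /rw/, so it deletes. → [pramazevir].
/xilasivaezz/: /z/ is the second consonant of a word-final cluster /zz/, so it deletes. → [xilasivaez].
/xekisujahb/: /b/ is the second consonant of a word-final cluster /hb/, so it deletes. → [xekisujah].
/vnojomuhimorahoro/: the rule's environment is not met; surfaces unchanged as [vnojomuhimorahoro].

pramazevir, xilasivaez, xekisujah, vnojomuhimorahoro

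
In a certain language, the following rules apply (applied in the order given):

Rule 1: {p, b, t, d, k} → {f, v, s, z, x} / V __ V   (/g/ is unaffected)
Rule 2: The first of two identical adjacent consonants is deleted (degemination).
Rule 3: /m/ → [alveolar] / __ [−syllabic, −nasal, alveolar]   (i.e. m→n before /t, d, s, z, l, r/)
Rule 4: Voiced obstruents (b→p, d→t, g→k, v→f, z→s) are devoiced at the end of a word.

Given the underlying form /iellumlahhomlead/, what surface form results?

Rule 1 (intervocalic spirantization): no segment meets the environment; /iellumlahhomlead/ is unchanged.
Rule 2 (degemination): /ll/ is a geminate; the first /l/ deletes. /hh/ is a geminate; the first /h/ deletes. /iellumlahhomlead/ → ielumlahomlead.
Rule 3 (nasal place assimilation): /m/ precedes the alveolar consonant /l/, so it assimilates in place to [n]. /m/ precedes the alveolar consonant /l/, so it assimilates in place to [n]. /ielumlahomlead/ → ielunlahonlead.
Rule 4 (final devoicing): /d/ is a voiced obstruent in word-final position, so it devoices to [t]. /ielunlahonlead/ → ielunlahonleat.

ielunlahonleat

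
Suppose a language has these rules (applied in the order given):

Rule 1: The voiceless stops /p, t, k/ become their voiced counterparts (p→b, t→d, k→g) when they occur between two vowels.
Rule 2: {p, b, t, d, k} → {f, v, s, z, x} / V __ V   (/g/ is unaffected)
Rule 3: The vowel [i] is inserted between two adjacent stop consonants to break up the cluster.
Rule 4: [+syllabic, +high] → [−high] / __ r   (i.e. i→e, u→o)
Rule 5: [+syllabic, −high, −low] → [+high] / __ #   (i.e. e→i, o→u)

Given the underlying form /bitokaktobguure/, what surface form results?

bizogakitobiguori

Rule 1 (intervocalic voicing): /t/ is a voiceless stop between vowels /i/ and /o/, so it voices to [d]. /k/ is a voiceless stop between vowels /o/ and /a/, so it voices to [g]. /bitokaktobguure/ → bidogaktobguure.
Rule 2 (intervocalic spirantization): /d/ is a stop between vowels /i/ and /o/, so it spirantizes to the fricative [z]. /bidogaktobguure/ → bizogaktobguure.
Rule 3 (stop-cluster i-epenthesis): /k/ and /t/ form a stop–stop cluster, so [i] is inserted between them. /b/ and /g/ form a stop–stop cluster, so [i] is inserted between them. /bizogaktobguure/ → bizogakitobiguure.
Rule 4 (pre-rhotic lowering): /u/ is a high vowel immediately before /r/, so it lowers to [o]. /bizogakitobiguure/ → bizogakitobiguore.
Rule 5 (final vowel raising): /e/ is a mid vowel in word-final position, so it raises to [i]. /bizogakitobiguore/ → bizogakitobiguori.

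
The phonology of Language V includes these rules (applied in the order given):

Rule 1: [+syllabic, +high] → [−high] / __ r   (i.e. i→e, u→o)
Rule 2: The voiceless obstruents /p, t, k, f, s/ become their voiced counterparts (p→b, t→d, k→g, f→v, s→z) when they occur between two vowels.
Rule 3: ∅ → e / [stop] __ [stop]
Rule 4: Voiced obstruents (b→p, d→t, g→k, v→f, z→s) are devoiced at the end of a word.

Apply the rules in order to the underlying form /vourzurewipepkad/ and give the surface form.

Rule 1 (pre-rhotic lowering): /u/ is a high vowel immediately before /r/, so it lowers to [o]. /u/ is a high vowel immediately before /r/, so it lowers to [o]. /vourzurewipepkad/ → voorzorewipepkad.
Rule 2 (intervocalic voicing): /p/ is a voiceless obstruent between vowels /i/ and /e/, so it voices to [b]. /voorzorewipepkad/ → voorzorewibepkad.
Rule 3 (stop-cluster e-epenthesis): /p/ and /k/ form a stop–stop cluster, so [e] is inserted between them. /voorzorewibepkad/ → voorzorewibepekad.
Rule 4 (final devoicing): /d/ is a voiced obstruent in word-final position, so it devoices to [t]. /voorzorewibepekad/ → voorzorewibepekat.

voorzorewibepekat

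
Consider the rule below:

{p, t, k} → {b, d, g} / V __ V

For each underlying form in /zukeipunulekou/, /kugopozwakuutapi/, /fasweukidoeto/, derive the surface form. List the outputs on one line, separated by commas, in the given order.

zugeibunulegou, kugobozwaguudabi, fasweugidoedo

/zukeipunulekou/: /k/ is a voiceless stop between vowels /u/ and /e/, so it voices to [g]. /p/ is a voiceless stop between vowels /i/ and /u/, so it voices to [b]. /k/ is a voiceless stop between vowels /e/ and /o/, so it voices to [g]. → [zugeibunulegou].
/kugopozwakuutapi/: /p/ is a voiceless stop between vowels /o/ and /o/, so it voices to [b]. /k/ is a voiceless stop between vowels /a/ and /u/, so it voices to [g]. /t/ is a voiceless stop between vowels /u/ and /a/, so it voices to [d]. /p/ is a voiceless stop between vowels /a/ and /i/, so it voices to [b]. → [kugobozwaguudabi].
/fasweukidoeto/: /k/ is a voiceless stop between vowels /u/ and /i/, so it voices to [g]. /t/ is a voiceless stop between vowels /e/ and /o/, so it voices to [d]. → [fasweugidoedo].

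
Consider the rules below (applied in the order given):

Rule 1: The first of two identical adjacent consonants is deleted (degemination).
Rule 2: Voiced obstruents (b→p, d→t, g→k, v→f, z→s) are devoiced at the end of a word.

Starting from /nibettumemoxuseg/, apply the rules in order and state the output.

nibetumemoxusek

Rule 1 (degemination): /tt/ is a geminate; the first /t/ deletes. /nibettumemoxuseg/ → nibetumemoxuseg.
Rule 2 (final devoicing): /g/ is a voiced obstruent in word-final position, so it devoices to [k]. /nibetumemoxuseg/ → nibetumemoxusek.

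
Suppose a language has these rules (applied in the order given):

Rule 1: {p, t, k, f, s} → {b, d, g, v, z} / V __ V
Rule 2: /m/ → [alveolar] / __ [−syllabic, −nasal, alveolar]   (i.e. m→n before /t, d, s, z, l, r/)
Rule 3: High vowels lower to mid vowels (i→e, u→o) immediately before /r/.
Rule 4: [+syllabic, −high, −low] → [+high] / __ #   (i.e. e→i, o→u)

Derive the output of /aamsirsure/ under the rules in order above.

aansersori

Rule 1 (intervocalic voicing): no segment meets the environment; /aamsirsure/ is unchanged.
Rule 2 (nasal place assimilation): /m/ precedes the alveolar consonant /s/, so it assimilates in place to [n]. /aamsirsure/ → aansirsure.
Rule 3 (pre-rhotic lowering): /i/ is a high vowel immediately before /r/, so it lowers to [e]. /u/ is a high vowel immediately before /r/, so it lowers to [o]. /aansirsure/ → aansersore.
Rule 4 (final vowel raising): /e/ is a mid vowel in word-final position, so it raises to [i]. /aansersore/ → aansersori.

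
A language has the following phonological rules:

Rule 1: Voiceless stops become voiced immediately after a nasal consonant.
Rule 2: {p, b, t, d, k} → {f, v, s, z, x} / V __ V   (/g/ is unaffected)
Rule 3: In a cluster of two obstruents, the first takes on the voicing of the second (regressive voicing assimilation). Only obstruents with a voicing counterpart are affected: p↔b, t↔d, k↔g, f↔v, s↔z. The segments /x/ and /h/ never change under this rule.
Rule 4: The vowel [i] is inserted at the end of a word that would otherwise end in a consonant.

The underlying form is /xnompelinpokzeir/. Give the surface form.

xnombelinbogzeiri

Rule 1 (post-nasal voicing): /p/ is a voiceless stop immediately after the nasal /m/, so it voices to [b]. /p/ is a voiceless stop immediately after the nasal /n/, so it voices to [b]. /xnompelinpokzeir/ → xnombelinbokzeir.
Rule 2 (intervocalic spirantization): no segment meets the environment; /xnombelinbokzeir/ is unchanged.
Rule 3 (regressive voicing assimilation): /k/ precedes the voiced obstruent /z/, so it voices to [g] by assimilation. /xnombelinbokzeir/ → xnombelinbogzeir.
Rule 4 (final i-epenthesis): the form ends in the consonant /r/, so [i] is inserted word-finally. /xnombelinbogzeir/ → xnombelinbogzeiri.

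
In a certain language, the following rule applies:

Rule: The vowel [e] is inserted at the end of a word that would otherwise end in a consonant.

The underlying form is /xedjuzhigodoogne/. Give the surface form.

No segment of /xedjuzhigodoogne/ meets the structural description of the rule, so the form surfaces unchanged.

xedjuzhigodoogne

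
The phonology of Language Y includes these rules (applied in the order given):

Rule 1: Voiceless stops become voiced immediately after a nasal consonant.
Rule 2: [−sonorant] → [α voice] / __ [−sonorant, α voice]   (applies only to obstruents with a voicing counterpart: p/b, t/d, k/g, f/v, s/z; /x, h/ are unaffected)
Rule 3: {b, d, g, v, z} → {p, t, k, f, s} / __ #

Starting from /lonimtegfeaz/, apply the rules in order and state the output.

lonimdekfeas

Rule 1 (post-nasal voicing): /t/ is a voiceless stop immediately after the nasal /m/, so it voices to [d]. /lonimtegfeaz/ → lonimdegfeaz.
Rule 2 (regressive voicing assimilation): /g/ precedes the voiceless obstruent /f/, so it devoices to [k] by assimilation. /lonimdegfeaz/ → lonimdekfeaz.
Rule 3 (final devoicing): /z/ is a voiced obstruent in word-final position, so it devoices to [s]. /lonimdekfeaz/ → lonimdekfeas.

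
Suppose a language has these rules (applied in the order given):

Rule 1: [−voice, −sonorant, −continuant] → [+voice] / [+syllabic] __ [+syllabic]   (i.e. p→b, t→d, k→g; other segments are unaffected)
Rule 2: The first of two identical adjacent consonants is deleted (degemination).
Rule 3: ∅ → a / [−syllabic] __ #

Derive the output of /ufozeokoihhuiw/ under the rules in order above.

Rule 1 (intervocalic voicing): /k/ is a voiceless stop between vowels /o/ and /o/, so it voices to [g]. /ufozeokoihhuiw/ → ufozeogoihhuiw.
Rule 2 (degemination): /hh/ is a geminate; the first /h/ deletes. /ufozeogoihhuiw/ → ufozeogoihuiw.
Rule 3 (final a-epenthesis): the form ends in the consonant /w/, so [a] is inserted word-finally. /ufozeogoihuiw/ → ufozeogoihuiwa.

ufozeogoihuiwa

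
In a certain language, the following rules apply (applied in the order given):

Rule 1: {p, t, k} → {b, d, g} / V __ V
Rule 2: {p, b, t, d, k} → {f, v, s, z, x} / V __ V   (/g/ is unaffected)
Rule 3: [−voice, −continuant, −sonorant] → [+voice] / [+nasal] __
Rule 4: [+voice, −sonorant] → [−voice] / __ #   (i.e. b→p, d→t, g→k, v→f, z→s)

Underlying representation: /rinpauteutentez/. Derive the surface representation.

Rule 1 (intervocalic voicing): /t/ is a voiceless stop between vowels /u/ and /e/, so it voices to [d]. /t/ is a voiceless stop between vowels /u/ and /e/, so it voices to [d]. /rinpauteutentez/ → rinpaudeudentez.
Rule 2 (intervocalic spirantization): /d/ is a stop between vowels /u/ and /e/, so it spirantizes to the fricative [z]. /d/ is a stop between vowels /u/ and /e/, so it spirantizes to the fricative [z]. /rinpaudeudentez/ → rinpauzeuzentez.
Rule 3 (post-nasal voicing): /p/ is a voiceless stop immediately after the nasal /n/, so it voices to [b]. /t/ is a voiceless stop immediately after the nasal /n/, so it voices to [d]. /rinpauzeuzentez/ → rinbauzeuzendez.
Rule 4 (final devoicing): /z/ is a voiced obstruent in word-final position, so it devoices to [s]. /rinbauzeuzendez/ → rinbauzeuzendes.

rinbauzeuzendes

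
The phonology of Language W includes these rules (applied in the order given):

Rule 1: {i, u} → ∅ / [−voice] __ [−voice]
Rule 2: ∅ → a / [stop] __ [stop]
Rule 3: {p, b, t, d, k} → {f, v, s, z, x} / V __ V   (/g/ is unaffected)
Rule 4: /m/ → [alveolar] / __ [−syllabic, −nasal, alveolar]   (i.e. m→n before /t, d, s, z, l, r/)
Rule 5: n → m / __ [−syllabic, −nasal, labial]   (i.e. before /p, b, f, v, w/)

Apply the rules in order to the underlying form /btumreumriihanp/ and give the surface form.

basunreunriihamp

Rule 1 (high vowel syncope): no segment meets the environment; /btumreumriihanp/ is unchanged.
Rule 2 (stop-cluster a-epenthesis): /b/ and /t/ form a stop–stop cluster, so [a] is inserted between them. /btumreumriihanp/ → batumreumriihanp.
Rule 3 (intervocalic spirantization): /t/ is a stop between vowels /a/ and /u/, so it spirantizes to the fricative [s]. /batumreumriihanp/ → basumreumriihanp.
Rule 4 (nasal place assimilation): /m/ precedes the alveolar consonant /r/, so it assimilates in place to [n]. /m/ precedes the alveolar consonant /r/, so it assimilates in place to [n]. /basumreumriihanp/ → basunreunriihanp.
Rule 5 (nasal place assimilation): /n/ precedes the labial consonant /p/, so it assimilates in place to [m]. /basunreunriihanp/ → basunreunriihamp.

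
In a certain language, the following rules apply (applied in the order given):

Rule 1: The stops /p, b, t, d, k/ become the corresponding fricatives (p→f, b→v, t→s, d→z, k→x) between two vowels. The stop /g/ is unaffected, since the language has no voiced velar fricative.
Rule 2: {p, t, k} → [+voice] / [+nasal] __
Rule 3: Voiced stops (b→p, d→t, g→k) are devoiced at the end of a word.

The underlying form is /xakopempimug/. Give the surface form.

Rule 1 (intervocalic spirantization): /k/ is a stop between vowels /a/ and /o/, so it spirantizes to the fricative [x]. /p/ is a stop between vowels /o/ and /e/, so it spirantizes to the fricative [f]. /xakopempimug/ → xaxofempimug.
Rule 2 (post-nasal voicing): /p/ is a voiceless stop immediately after the nasal /m/, so it voices to [b]. /xaxofempimug/ → xaxofembimug.
Rule 3 (final devoicing): /g/ is a voiced stop in word-final position, so it devoices to [k]. /xaxofembimug/ → xaxofembimuk.

xaxofembimuk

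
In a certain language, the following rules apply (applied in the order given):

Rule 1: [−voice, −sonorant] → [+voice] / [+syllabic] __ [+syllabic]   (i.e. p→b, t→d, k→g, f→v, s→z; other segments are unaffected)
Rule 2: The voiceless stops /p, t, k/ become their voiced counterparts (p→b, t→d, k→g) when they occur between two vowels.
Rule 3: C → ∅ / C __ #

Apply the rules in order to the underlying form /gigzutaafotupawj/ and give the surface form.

Rule 1 (intervocalic voicing): /t/ is a voiceless obstruent between vowels /u/ and /a/, so it voices to [d]. /f/ is a voiceless obstruent between vowels /a/ and /o/, so it voices to [v]. /t/ is a voiceless obstruent between vowels /o/ and /u/, so it voices to [d]. /p/ is a voiceless obstruent between vowels /u/ and /a/, so it voices to [b]. /gigzutaafotupawj/ → gigzudaavodubawj.
Rule 2 (intervocalic voicing): no segment meets the environment; /gigzudaavodubawj/ is unchanged.
Rule 3 (final cluster simplification): /j/ is the second consonant of a word-final cluster /wj/, so it deletes. /gigzudaavodubawj/ → gigzudaavodubaw.

gigzudaavodubaw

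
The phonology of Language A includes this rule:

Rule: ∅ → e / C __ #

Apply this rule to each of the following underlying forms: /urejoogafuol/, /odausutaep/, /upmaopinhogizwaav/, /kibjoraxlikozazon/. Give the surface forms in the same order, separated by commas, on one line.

urejoogafuole, odausutaepe, upmaopinhogizwaave, kibjoraxlikozazone

/urejoogafuol/: the form ends in the consonant /l/, so [e] is inserted word-finally. → [urejoogafuole].
/odausutaep/: the form ends in the consonant /p/, so [e] is inserted word-finally. → [odausutaepe].
/upmaopinhogizwaav/: the form ends in the consonant /v/, so [e] is inserted word-finally. → [upmaopinhogizwaave].
/kibjoraxlikozazon/: the form ends in the consonant /n/, so [e] is inserted word-finally. → [kibjoraxlikozazone].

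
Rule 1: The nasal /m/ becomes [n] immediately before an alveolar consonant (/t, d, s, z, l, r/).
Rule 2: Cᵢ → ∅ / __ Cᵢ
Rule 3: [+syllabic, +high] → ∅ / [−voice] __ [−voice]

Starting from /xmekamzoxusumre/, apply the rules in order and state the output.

Rule 1 (nasal place assimilation): /m/ precedes the alveolar consonant /z/, so it assimilates in place to [n]. /m/ precedes the alveolar consonant /r/, so it assimilates in place to [n]. /xmekamzoxusumre/ → xmekanzoxusunre.
Rule 2 (degemination): no segment meets the environment; /xmekanzoxusunre/ is unchanged.
Rule 3 (high vowel syncope): /u/ is a high vowel flanked by voiceless consonants /x/ and /s/, so it deletes. /xmekanzoxusunre/ → xmekanzoxsunre.

xmekanzoxsunre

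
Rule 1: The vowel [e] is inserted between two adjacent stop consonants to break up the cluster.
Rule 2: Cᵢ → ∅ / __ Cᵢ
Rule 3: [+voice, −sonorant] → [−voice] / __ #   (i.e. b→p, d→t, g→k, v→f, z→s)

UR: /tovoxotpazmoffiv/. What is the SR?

Rule 1 (stop-cluster e-epenthesis): /t/ and /p/ form a stop–stop cluster, so [e] is inserted between them. /tovoxotpazmoffiv/ → tovoxotepazmoffiv.
Rule 2 (degemination): /ff/ is a geminate; the first /f/ deletes. /tovoxotepazmoffiv/ → tovoxotepazmofiv.
Rule 3 (final devoicing): /v/ is a voiced obstruent in word-final position, so it devoices to [f]. /tovoxotepazmofiv/ → tovoxotepazmofif.

tovoxotepazmofif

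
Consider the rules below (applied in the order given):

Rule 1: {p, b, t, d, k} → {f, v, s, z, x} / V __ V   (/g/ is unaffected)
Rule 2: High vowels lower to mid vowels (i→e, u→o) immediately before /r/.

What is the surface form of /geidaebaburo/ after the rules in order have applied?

geizaevavoro

Rule 1 (intervocalic spirantization): /d/ is a stop between vowels /i/ and /a/, so it spirantizes to the fricative [z]. /b/ is a stop between vowels /e/ and /a/, so it spirantizes to the fricative [v]. /b/ is a stop between vowels /a/ and /u/, so it spirantizes to the fricative [v]. /geidaebaburo/ → geizaevavuro.
Rule 2 (pre-rhotic lowering): /u/ is a high vowel immediately before /r/, so it lowers to [o]. /geizaevavuro/ → geizaevavoro.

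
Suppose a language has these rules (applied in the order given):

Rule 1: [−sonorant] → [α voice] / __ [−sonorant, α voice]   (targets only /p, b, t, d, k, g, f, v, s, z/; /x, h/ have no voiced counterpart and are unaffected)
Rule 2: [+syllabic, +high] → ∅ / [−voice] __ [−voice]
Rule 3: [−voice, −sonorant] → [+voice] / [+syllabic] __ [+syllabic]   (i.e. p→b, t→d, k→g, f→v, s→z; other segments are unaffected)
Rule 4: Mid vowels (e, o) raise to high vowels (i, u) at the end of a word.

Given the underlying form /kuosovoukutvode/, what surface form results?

Rule 1 (regressive voicing assimilation): /t/ precedes the voiced obstruent /v/, so it voices to [d] by assimilation. /kuosovoukutvode/ → kuosovoukudvode.
Rule 2 (high vowel syncope): no segment meets the environment; /kuosovoukudvode/ is unchanged.
Rule 3 (intervocalic voicing): /s/ is a voiceless obstruent between vowels /o/ and /o/, so it voices to [z]. /k/ is a voiceless obstruent between vowels /u/ and /u/, so it voices to [g]. /kuosovoukudvode/ → kuozovougudvode.
Rule 4 (final vowel raising): /e/ is a mid vowel in word-final position, so it raises to [i]. /kuozovougudvode/ → kuozovougudvodi.

kuozovougudvodi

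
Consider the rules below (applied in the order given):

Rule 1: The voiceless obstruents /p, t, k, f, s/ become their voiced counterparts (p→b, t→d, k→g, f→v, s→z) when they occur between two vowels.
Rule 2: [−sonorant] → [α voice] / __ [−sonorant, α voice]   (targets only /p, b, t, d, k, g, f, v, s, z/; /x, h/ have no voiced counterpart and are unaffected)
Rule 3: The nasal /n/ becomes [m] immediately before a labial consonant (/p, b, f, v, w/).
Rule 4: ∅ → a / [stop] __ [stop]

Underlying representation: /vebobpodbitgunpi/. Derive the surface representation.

vebopapodabidagumpi

Rule 1 (intervocalic voicing): no segment meets the environment; /vebobpodbitgunpi/ is unchanged.
Rule 2 (regressive voicing assimilation): /b/ precedes the voiceless obstruent /p/, so it devoices to [p] by assimilation. /t/ precedes the voiced obstruent /g/, so it voices to [d] by assimilation. /vebobpodbitgunpi/ → veboppodbidgunpi.
Rule 3 (nasal place assimilation): /n/ precedes the labial consonant /p/, so it assimilates in place to [m]. /veboppodbidgunpi/ → veboppodbidgumpi.
Rule 4 (stop-cluster a-epenthesis): /p/ and /p/ form a stop–stop cluster, so [a] is inserted between them. /d/ and /b/ form a stop–stop cluster, so [a] is inserted between them. /d/ and /g/ form a stop–stop cluster, so [a] is inserted between them. /veboppodbidgumpi/ → vebopapodabidagumpi.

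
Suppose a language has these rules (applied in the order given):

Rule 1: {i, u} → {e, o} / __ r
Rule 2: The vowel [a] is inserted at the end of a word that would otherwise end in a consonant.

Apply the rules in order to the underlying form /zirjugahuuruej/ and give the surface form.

Rule 1 (pre-rhotic lowering): /i/ is a high vowel immediately before /r/, so it lowers to [e]. /u/ is a high vowel immediately before /r/, so it lowers to [o]. /zirjugahuuruej/ → zerjugahuoruej.
Rule 2 (final a-epenthesis): the form ends in the consonant /j/, so [a] is inserted word-finally. /zerjugahuoruej/ → zerjugahuorueja.

zerjugahuorueja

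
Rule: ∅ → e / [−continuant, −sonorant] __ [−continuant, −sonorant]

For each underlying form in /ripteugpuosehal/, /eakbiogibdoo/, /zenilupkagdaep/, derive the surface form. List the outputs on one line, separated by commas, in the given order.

ripeteugepuosehal, eakebiogibedoo, zenilupekagedaep

/ripteugpuosehal/: /p/ and /t/ form a stop–stop cluster, so [e] is inserted between them. /g/ and /p/ form a stop–stop cluster, so [e] is inserted between them. → [ripeteugepuosehal].
/eakbiogibdoo/: /k/ and /b/ form a stop–stop cluster, so [e] is inserted between them. /b/ and /d/ form a stop–stop cluster, so [e] is inserted between them. → [eakebiogibedoo].
/zenilupkagdaep/: /p/ and /k/ form a stop–stop cluster, so [e] is inserted between them. /g/ and /d/ form a stop–stop cluster, so [e] is inserted between them. → [zenilupekagedaep].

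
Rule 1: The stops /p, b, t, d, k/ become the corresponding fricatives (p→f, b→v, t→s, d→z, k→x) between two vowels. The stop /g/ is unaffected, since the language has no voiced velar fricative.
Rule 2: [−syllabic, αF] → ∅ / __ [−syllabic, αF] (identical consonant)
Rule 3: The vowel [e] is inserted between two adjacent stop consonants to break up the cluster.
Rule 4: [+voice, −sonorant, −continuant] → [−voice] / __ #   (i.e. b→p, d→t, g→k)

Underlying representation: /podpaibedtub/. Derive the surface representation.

Rule 1 (intervocalic spirantization): /b/ is a stop between vowels /i/ and /e/, so it spirantizes to the fricative [v]. /podpaibedtub/ → podpaivedtub.
Rule 2 (degemination): no segment meets the environment; /podpaivedtub/ is unchanged.
Rule 3 (stop-cluster e-epenthesis): /d/ and /p/ form a stop–stop cluster, so [e] is inserted between them. /d/ and /t/ form a stop–stop cluster, so [e] is inserted between them. /podpaivedtub/ → podepaivedetub.
Rule 4 (final devoicing): /b/ is a voiced stop in word-final position, so it devoices to [p]. /podepaivedetub/ → podepaivedetup.

podepaivedetup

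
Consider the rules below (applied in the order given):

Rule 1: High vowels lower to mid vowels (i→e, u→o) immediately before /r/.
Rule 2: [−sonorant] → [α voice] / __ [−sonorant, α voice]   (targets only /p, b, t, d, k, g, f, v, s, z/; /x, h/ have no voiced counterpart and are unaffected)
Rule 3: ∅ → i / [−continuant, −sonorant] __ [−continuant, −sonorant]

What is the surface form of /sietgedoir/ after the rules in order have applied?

siedigedoer

Rule 1 (pre-rhotic lowering): /i/ is a high vowel immediately before /r/, so it lowers to [e]. /sietgedoir/ → sietgedoer.
Rule 2 (regressive voicing assimilation): /t/ precedes the voiced obstruent /g/, so it voices to [d] by assimilation. /sietgedoer/ → siedgedoer.
Rule 3 (stop-cluster i-epenthesis): /d/ and /g/ form a stop–stop cluster, so [i] is inserted between them. /siedgedoer/ → siedigedoer.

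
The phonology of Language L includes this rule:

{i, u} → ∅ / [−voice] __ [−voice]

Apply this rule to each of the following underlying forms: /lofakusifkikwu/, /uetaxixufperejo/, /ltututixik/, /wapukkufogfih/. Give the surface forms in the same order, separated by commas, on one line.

/lofakusifkikwu/: /u/ is a high vowel flanked by voiceless consonants /k/ and /s/, so it deletes. /i/ is a high vowel flanked by voiceless consonants /s/ and /f/, so it deletes. /i/ is a high vowel flanked by voiceless consonants /k/ and /k/, so it deletes. → [lofaksfkkwu].
/uetaxixufperejo/: /i/ is a high vowel flanked by voiceless consonants /x/ and /x/, so it deletes. /u/ is a high vowel flanked by voiceless consonants /x/ and /f/, so it deletes. → [uetaxxfperejo].
/ltututixik/: /u/ is a high vowel flanked by voiceless consonants /t/ and /t/, so it deletes. /u/ is a high vowel flanked by voiceless consonants /t/ and /t/, so it deletes. /i/ is a high vowel flanked by voiceless consonants /t/ and /x/, so it deletes. /i/ is a high vowel flanked by voiceless consonants /x/ and /k/, so it deletes. → [ltttxk].
/wapukkufogfih/: /u/ is a high vowel flanked by voiceless consonants /p/ and /k/, so it deletes. /u/ is a high vowel flanked by voiceless consonants /k/ and /f/, so it deletes. /i/ is a high vowel flanked by voiceless consonants /f/ and /h/, so it deletes. → [wapkkfogfh].

lofaksfkkwu, uetaxxfperejo, ltttxk, wapkkfogfh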